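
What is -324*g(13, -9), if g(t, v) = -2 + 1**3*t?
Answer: -3564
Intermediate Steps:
g(t, v) = -2 + t (g(t, v) = -2 + 1*t = -2 + t)
-324*g(13, -9) = -324*(-2 + 13) = -324*11 = -3564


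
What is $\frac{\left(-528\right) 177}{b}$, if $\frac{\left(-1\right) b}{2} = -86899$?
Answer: $- \frac{46728}{86899} \approx -0.53773$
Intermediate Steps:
$b = 173798$ ($b = \left(-2\right) \left(-86899\right) = 173798$)
$\frac{\left(-528\right) 177}{b} = \frac{\left(-528\right) 177}{173798} = \left(-93456\right) \frac{1}{173798} = - \frac{46728}{86899}$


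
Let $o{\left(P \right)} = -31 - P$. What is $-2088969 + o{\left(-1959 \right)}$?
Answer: $-2087041$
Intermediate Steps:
$-2088969 + o{\left(-1959 \right)} = -2088969 - -1928 = -2088969 + \left(-31 + 1959\right) = -2088969 + 1928 = -2087041$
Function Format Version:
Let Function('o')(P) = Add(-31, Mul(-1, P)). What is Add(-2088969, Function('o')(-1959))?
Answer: -2087041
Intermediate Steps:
Add(-2088969, Function('o')(-1959)) = Add(-2088969, Add(-31, Mul(-1, -1959))) = Add(-2088969, Add(-31, 1959)) = Add(-2088969, 1928) = -2087041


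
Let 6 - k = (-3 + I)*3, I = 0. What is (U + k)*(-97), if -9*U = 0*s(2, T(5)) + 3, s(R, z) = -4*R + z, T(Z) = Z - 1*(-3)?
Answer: -4268/3 ≈ -1422.7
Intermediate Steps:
T(Z) = 3 + Z (T(Z) = Z + 3 = 3 + Z)
s(R, z) = z - 4*R
k = 15 (k = 6 - (-3 + 0)*3 = 6 - (-3)*3 = 6 - 1*(-9) = 6 + 9 = 15)
U = -⅓ (U = -(0*((3 + 5) - 4*2) + 3)/9 = -(0*(8 - 8) + 3)/9 = -(0*0 + 3)/9 = -(0 + 3)/9 = -⅑*3 = -⅓ ≈ -0.33333)
(U + k)*(-97) = (-⅓ + 15)*(-97) = (44/3)*(-97) = -4268/3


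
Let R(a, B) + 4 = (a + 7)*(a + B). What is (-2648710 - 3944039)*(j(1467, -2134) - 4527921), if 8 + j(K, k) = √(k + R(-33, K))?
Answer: 29851499386821 - 6592749*I*√39422 ≈ 2.9851e+13 - 1.309e+9*I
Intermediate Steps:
R(a, B) = -4 + (7 + a)*(B + a) (R(a, B) = -4 + (a + 7)*(a + B) = -4 + (7 + a)*(B + a))
j(K, k) = -8 + √(854 + k - 26*K) (j(K, k) = -8 + √(k + (-4 + (-33)² + 7*K + 7*(-33) + K*(-33))) = -8 + √(k + (-4 + 1089 + 7*K - 231 - 33*K)) = -8 + √(k + (854 - 26*K)) = -8 + √(854 + k - 26*K))
(-2648710 - 3944039)*(j(1467, -2134) - 4527921) = (-2648710 - 3944039)*((-8 + √(854 - 2134 - 26*1467)) - 4527921) = -6592749*((-8 + √(854 - 2134 - 38142)) - 4527921) = -6592749*((-8 + √(-39422)) - 4527921) = -6592749*((-8 + I*√39422) - 4527921) = -6592749*(-4527929 + I*√39422) = 29851499386821 - 6592749*I*√39422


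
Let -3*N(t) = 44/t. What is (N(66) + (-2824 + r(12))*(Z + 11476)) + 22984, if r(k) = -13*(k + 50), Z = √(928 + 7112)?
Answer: -374714066/9 - 7260*√2010 ≈ -4.1960e+7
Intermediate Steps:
Z = 2*√2010 (Z = √8040 = 2*√2010 ≈ 89.666)
r(k) = -650 - 13*k (r(k) = -13*(50 + k) = -(650 + 13*k) = -650 - 13*k)
N(t) = -44/(3*t)
(N(66) + (-2824 + r(12))*(Z + 11476)) + 22984 = (-44/3/66 + (-2824 + (-650 - 13*12))*(2*√2010 + 11476)) + 22984 = (-44/3*1/66 + (-2824 + (-650 - 156))*(11476 + 2*√2010)) + 22984 = (-2/9 + (-2824 - 806)*(11476 + 2*√2010)) + 22984 = (-2/9 - 3630*(11476 + 2*√2010)) + 22984 = (-2/9 + (-41657880 - 7260*√2010)) + 22984 = (-374920922/9 - 7260*√2010) + 22984 = -374714066/9 - 7260*√2010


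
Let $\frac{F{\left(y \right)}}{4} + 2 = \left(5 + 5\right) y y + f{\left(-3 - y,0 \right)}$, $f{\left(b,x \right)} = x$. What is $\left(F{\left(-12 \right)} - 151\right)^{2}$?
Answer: $31371201$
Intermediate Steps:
$F{\left(y \right)} = -8 + 40 y^{2}$ ($F{\left(y \right)} = -8 + 4 \left(\left(5 + 5\right) y y + 0\right) = -8 + 4 \left(10 y y + 0\right) = -8 + 4 \left(10 y^{2} + 0\right) = -8 + 4 \cdot 10 y^{2} = -8 + 40 y^{2}$)
$\left(F{\left(-12 \right)} - 151\right)^{2} = \left(\left(-8 + 40 \left(-12\right)^{2}\right) - 151\right)^{2} = \left(\left(-8 + 40 \cdot 144\right) - 151\right)^{2} = \left(\left(-8 + 5760\right) - 151\right)^{2} = \left(5752 - 151\right)^{2} = 5601^{2} = 31371201$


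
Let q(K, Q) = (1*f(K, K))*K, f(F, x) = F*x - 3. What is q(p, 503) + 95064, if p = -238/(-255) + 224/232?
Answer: 7825085809426/82312875 ≈ 95065.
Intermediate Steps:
f(F, x) = -3 + F*x
p = 826/435 (p = -238*(-1/255) + 224*(1/232) = 14/15 + 28/29 = 826/435 ≈ 1.8989)
q(K, Q) = K*(-3 + K²) (q(K, Q) = (1*(-3 + K*K))*K = (1*(-3 + K²))*K = (-3 + K²)*K = K*(-3 + K²))
q(p, 503) + 95064 = 826*(-3 + (826/435)²)/435 + 95064 = 826*(-3 + 682276/189225)/435 + 95064 = (826/435)*(114601/189225) + 95064 = 94660426/82312875 + 95064 = 7825085809426/82312875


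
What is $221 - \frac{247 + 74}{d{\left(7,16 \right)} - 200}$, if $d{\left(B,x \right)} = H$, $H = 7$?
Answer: $\frac{42974}{193} \approx 222.66$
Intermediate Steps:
$d{\left(B,x \right)} = 7$
$221 - \frac{247 + 74}{d{\left(7,16 \right)} - 200} = 221 - \frac{247 + 74}{7 - 200} = 221 - \frac{321}{-193} = 221 - 321 \left(- \frac{1}{193}\right) = 221 - - \frac{321}{193} = 221 + \frac{321}{193} = \frac{42974}{193}$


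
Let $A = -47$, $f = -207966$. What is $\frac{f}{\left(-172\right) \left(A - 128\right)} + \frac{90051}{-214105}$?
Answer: $- \frac{4723709553}{644456050} \approx -7.3298$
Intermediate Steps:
$\frac{f}{\left(-172\right) \left(A - 128\right)} + \frac{90051}{-214105} = - \frac{207966}{\left(-172\right) \left(-47 - 128\right)} + \frac{90051}{-214105} = - \frac{207966}{\left(-172\right) \left(-175\right)} + 90051 \left(- \frac{1}{214105}\right) = - \frac{207966}{30100} - \frac{90051}{214105} = \left(-207966\right) \frac{1}{30100} - \frac{90051}{214105} = - \frac{103983}{15050} - \frac{90051}{214105} = - \frac{4723709553}{644456050}$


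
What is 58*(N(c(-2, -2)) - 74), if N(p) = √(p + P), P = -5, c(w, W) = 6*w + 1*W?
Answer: -4292 + 58*I*√19 ≈ -4292.0 + 252.82*I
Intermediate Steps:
c(w, W) = W + 6*w (c(w, W) = 6*w + W = W + 6*w)
N(p) = √(-5 + p) (N(p) = √(p - 5) = √(-5 + p))
58*(N(c(-2, -2)) - 74) = 58*(√(-5 + (-2 + 6*(-2))) - 74) = 58*(√(-5 + (-2 - 12)) - 74) = 58*(√(-5 - 14) - 74) = 58*(√(-19) - 74) = 58*(I*√19 - 74) = 58*(-74 + I*√19) = -4292 + 58*I*√19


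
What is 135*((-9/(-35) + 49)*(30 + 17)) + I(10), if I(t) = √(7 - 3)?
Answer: 2187770/7 ≈ 3.1254e+5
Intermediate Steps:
I(t) = 2 (I(t) = √4 = 2)
135*((-9/(-35) + 49)*(30 + 17)) + I(10) = 135*((-9/(-35) + 49)*(30 + 17)) + 2 = 135*((-9*(-1/35) + 49)*47) + 2 = 135*((9/35 + 49)*47) + 2 = 135*((1724/35)*47) + 2 = 135*(81028/35) + 2 = 2187756/7 + 2 = 2187770/7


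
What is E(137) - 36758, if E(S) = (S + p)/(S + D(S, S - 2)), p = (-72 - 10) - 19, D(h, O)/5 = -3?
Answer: -2242220/61 ≈ -36758.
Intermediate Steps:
D(h, O) = -15 (D(h, O) = 5*(-3) = -15)
p = -101 (p = -82 - 19 = -101)
E(S) = (-101 + S)/(-15 + S) (E(S) = (S - 101)/(S - 15) = (-101 + S)/(-15 + S))
E(137) - 36758 = (-101 + 137)/(-15 + 137) - 36758 = 36/122 - 36758 = (1/122)*36 - 36758 = 18/61 - 36758 = -2242220/61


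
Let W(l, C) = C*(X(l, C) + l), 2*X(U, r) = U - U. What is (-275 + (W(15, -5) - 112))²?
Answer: 213444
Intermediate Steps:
X(U, r) = 0 (X(U, r) = (U - U)/2 = (½)*0 = 0)
W(l, C) = C*l (W(l, C) = C*(0 + l) = C*l)
(-275 + (W(15, -5) - 112))² = (-275 + (-5*15 - 112))² = (-275 + (-75 - 112))² = (-275 - 187)² = (-462)² = 213444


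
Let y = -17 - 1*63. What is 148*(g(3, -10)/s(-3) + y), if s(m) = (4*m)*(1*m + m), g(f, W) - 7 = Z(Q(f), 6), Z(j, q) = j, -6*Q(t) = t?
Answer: -425759/36 ≈ -11827.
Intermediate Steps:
Q(t) = -t/6
g(f, W) = 7 - f/6
y = -80 (y = -17 - 63 = -80)
s(m) = 8*m**2 (s(m) = (4*m)*(m + m) = (4*m)*(2*m) = 8*m**2)
148*(g(3, -10)/s(-3) + y) = 148*((7 - 1/6*3)/((8*(-3)**2)) - 80) = 148*((7 - 1/2)/((8*9)) - 80) = 148*((13/2)/72 - 80) = 148*((13/2)*(1/72) - 80) = 148*(13/144 - 80) = 148*(-11507/144) = -425759/36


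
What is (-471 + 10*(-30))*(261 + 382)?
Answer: -495753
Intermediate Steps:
(-471 + 10*(-30))*(261 + 382) = (-471 - 300)*643 = -771*643 = -495753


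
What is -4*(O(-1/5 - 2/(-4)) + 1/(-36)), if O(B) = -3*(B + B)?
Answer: 329/45 ≈ 7.3111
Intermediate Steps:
O(B) = -6*B
-4*(O(-1/5 - 2/(-4)) + 1/(-36)) = -4*(-6*(-1/5 - 2/(-4)) + 1/(-36)) = -4*(-6*(-1*⅕ - 2*(-¼)) - 1/36) = -4*(-6*(-⅕ + ½) - 1/36) = -4*(-6*3/10 - 1/36) = -4*(-9/5 - 1/36) = -4*(-329/180) = 329/45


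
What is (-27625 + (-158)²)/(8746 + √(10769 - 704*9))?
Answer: -23273106/76488083 + 2661*√4433/76488083 ≈ -0.30195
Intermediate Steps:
(-27625 + (-158)²)/(8746 + √(10769 - 704*9)) = (-27625 + 24964)/(8746 + √(10769 - 6336)) = -2661/(8746 + √4433)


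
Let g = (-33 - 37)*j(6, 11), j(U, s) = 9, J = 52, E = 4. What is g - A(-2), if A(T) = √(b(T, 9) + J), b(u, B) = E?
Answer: -630 - 2*√14 ≈ -637.48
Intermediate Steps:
b(u, B) = 4
A(T) = 2*√14 (A(T) = √(4 + 52) = √56 = 2*√14)
g = -630 (g = (-33 - 37)*9 = -70*9 = -630)
g - A(-2) = -630 - 2*√14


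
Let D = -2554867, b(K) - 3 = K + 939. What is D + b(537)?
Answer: -2553388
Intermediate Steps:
b(K) = 942 + K (b(K) = 3 + (K + 939) = 3 + (939 + K) = 942 + K)
D + b(537) = -2554867 + (942 + 537) = -2554867 + 1479 = -2553388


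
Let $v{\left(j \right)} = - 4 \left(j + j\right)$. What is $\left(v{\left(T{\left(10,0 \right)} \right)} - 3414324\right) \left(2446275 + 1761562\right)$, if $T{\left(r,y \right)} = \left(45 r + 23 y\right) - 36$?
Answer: $-14380855213332$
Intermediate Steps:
$T{\left(r,y \right)} = -36 + 23 y + 45 r$ ($T{\left(r,y \right)} = \left(23 y + 45 r\right) - 36 = -36 + 23 y + 45 r$)
$v{\left(j \right)} = - 8 j$ ($v{\left(j \right)} = - 4 \cdot 2 j = - 8 j$)
$\left(v{\left(T{\left(10,0 \right)} \right)} - 3414324\right) \left(2446275 + 1761562\right) = \left(- 8 \left(-36 + 23 \cdot 0 + 45 \cdot 10\right) - 3414324\right) \left(2446275 + 1761562\right) = \left(- 8 \left(-36 + 0 + 450\right) - 3414324\right) 4207837 = \left(\left(-8\right) 414 - 3414324\right) 4207837 = \left(-3312 - 3414324\right) 4207837 = \left(-3417636\right) 4207837 = -14380855213332$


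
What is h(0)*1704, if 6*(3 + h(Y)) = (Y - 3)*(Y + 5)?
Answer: -9372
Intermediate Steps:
h(Y) = -3 + (-3 + Y)*(5 + Y)/6 (h(Y) = -3 + ((Y - 3)*(Y + 5))/6 = -3 + ((-3 + Y)*(5 + Y))/6 = -3 + (-3 + Y)*(5 + Y)/6)
h(0)*1704 = (-11/2 + (1/3)*0 + (1/6)*0**2)*1704 = (-11/2 + 0 + (1/6)*0)*1704 = (-11/2 + 0 + 0)*1704 = -11/2*1704 = -9372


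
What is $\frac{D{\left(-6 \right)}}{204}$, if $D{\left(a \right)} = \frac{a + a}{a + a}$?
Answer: $\frac{1}{204} \approx 0.004902$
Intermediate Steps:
$D{\left(a \right)} = 1$ ($D{\left(a \right)} = \frac{2 a}{2 a} = 2 a \frac{1}{2 a} = 1$)
$\frac{D{\left(-6 \right)}}{204} = 1 \cdot \frac{1}{204} = \frac{1}{204}$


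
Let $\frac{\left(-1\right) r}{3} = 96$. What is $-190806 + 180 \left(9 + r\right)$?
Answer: $-241026$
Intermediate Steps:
$r = -288$ ($r = \left(-3\right) 96 = -288$)
$-190806 + 180 \left(9 + r\right) = -190806 + 180 \left(9 - 288\right) = -190806 + 180 \left(-279\right) = -190806 - 50220 = -241026$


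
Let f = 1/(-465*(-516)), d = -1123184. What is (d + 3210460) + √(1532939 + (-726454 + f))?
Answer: 2087276 + √1289730892655165/39990 ≈ 2.0882e+6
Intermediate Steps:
f = 1/239940 ≈ 4.1677e-6
(d + 3210460) + √(1532939 + (-726454 + f)) = (-1123184 + 3210460) + √(1532939 + (-726454 + 1/239940)) = 2087276 + √(1532939 - 174305372759/239940) = 2087276 + √(193508010901/239940) = 2087276 + √1289730892655165/39990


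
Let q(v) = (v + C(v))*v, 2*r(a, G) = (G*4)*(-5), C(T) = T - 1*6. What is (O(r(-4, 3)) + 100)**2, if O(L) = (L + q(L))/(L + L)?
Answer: 18225/4 ≈ 4556.3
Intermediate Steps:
C(T) = -6 + T (C(T) = T - 6 = -6 + T)
r(a, G) = -10*G (r(a, G) = ((G*4)*(-5))/2 = ((4*G)*(-5))/2 = (-20*G)/2 = -10*G)
q(v) = v*(-6 + 2*v) (q(v) = (v + (-6 + v))*v = (-6 + 2*v)*v = v*(-6 + 2*v))
O(L) = (L + 2*L*(-3 + L))/(2*L) (O(L) = (L + 2*L*(-3 + L))/(L + L) = (L + 2*L*(-3 + L))/((2*L)) = (L + 2*L*(-3 + L))*(1/(2*L)) = (L + 2*L*(-3 + L))/(2*L))
(O(r(-4, 3)) + 100)**2 = ((-5/2 - 10*3) + 100)**2 = ((-5/2 - 30) + 100)**2 = (-65/2 + 100)**2 = (135/2)**2 = 18225/4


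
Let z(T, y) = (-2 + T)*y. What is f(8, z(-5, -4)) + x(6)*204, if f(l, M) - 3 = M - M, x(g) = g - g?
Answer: 3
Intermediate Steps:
z(T, y) = y*(-2 + T)
x(g) = 0
f(l, M) = 3 (f(l, M) = 3 + (M - M) = 3 + 0 = 3)
f(8, z(-5, -4)) + x(6)*204 = 3 + 0*204 = 3 + 0 = 3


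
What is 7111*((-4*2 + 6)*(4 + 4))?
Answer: -113776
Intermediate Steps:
7111*((-4*2 + 6)*(4 + 4)) = 7111*((-8 + 6)*8) = 7111*(-2*8) = 7111*(-16) = -113776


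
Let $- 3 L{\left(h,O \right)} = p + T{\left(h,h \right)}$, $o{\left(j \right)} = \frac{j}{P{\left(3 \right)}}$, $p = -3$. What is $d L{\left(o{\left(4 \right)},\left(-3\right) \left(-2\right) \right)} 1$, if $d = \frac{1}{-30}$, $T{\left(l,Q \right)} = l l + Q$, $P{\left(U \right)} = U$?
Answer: $\frac{1}{810} \approx 0.0012346$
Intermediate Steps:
$T{\left(l,Q \right)} = Q + l^{2}$ ($T{\left(l,Q \right)} = l^{2} + Q = Q + l^{2}$)
$o{\left(j \right)} = \frac{j}{3}$
$L{\left(h,O \right)} = 1 - \frac{h}{3} - \frac{h^{2}}{3}$ ($L{\left(h,O \right)} = - \frac{-3 + \left(h + h^{2}\right)}{3} = - \frac{-3 + h + h^{2}}{3} = 1 - \frac{h}{3} - \frac{h^{2}}{3}$)
$d = - \frac{1}{30} \approx -0.033333$
$d L{\left(o{\left(4 \right)},\left(-3\right) \left(-2\right) \right)} 1 = - \frac{1 - \frac{\frac{1}{3} \cdot 4}{3} - \frac{\left(\frac{1}{3} \cdot 4\right)^{2}}{3}}{30} \cdot 1 = - \frac{1 - \frac{4}{9} - \frac{\left(\frac{4}{3}\right)^{2}}{3}}{30} \cdot 1 = - \frac{1 - \frac{4}{9} - \frac{16}{27}}{30} \cdot 1 = \left(- \frac{1}{30}\right) \left(- \frac{1}{27}\right) 1 = \frac{1}{810} \cdot 1 = \frac{1}{810}$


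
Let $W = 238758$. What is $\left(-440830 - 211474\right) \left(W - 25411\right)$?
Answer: $-139167101488$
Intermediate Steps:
$\left(-440830 - 211474\right) \left(W - 25411\right) = \left(-440830 - 211474\right) \left(238758 - 25411\right) = \left(-652304\right) 213347 = -139167101488$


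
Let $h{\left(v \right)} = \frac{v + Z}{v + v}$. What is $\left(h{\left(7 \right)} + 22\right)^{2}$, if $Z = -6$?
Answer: $\frac{95481}{196} \approx 487.15$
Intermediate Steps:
$h{\left(v \right)} = \frac{-6 + v}{2 v}$ ($h{\left(v \right)} = \frac{v - 6}{v + v} = \frac{-6 + v}{2 v}$)
$\left(h{\left(7 \right)} + 22\right)^{2} = \left(\frac{-6 + 7}{2 \cdot 7} + 22\right)^{2} = \left(\frac{1}{2} \cdot \frac{1}{7} \cdot 1 + 22\right)^{2} = \left(\frac{1}{14} + 22\right)^{2} = \left(\frac{309}{14}\right)^{2} = \frac{95481}{196}$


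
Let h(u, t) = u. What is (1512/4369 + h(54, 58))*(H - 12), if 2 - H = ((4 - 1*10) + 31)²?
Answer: -150773130/4369 ≈ -34510.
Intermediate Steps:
H = -623 (H = 2 - ((4 - 1*10) + 31)² = 2 - ((4 - 10) + 31)² = 2 - (-6 + 31)² = 2 - 1*25² = 2 - 1*625 = 2 - 625 = -623)
(1512/4369 + h(54, 58))*(H - 12) = (1512/4369 + 54)*(-623 - 12) = (1512*(1/4369) + 54)*(-635) = (1512/4369 + 54)*(-635) = (237438/4369)*(-635) = -150773130/4369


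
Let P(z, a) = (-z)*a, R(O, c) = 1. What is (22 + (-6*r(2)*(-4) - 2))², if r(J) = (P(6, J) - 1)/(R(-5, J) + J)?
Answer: 7056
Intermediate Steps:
P(z, a) = -a*z
r(J) = (-1 - 6*J)/(1 + J) (r(J) = (-1*J*6 - 1)/(1 + J) = (-6*J - 1)/(1 + J) = (-1 - 6*J)/(1 + J))
(22 + (-6*r(2)*(-4) - 2))² = (22 + (-6*(-1 - 6*2)/(1 + 2)*(-4) - 2))² = (22 + (-6*(-1 - 12)/3*(-4) - 2))² = (22 + (-6*(⅓)*(-13)*(-4) - 2))² = (22 + (-(-26)*(-4) - 2))² = (22 + (-6*52/3 - 2))² = (22 + (-104 - 2))² = (22 - 106)² = (-84)² = 7056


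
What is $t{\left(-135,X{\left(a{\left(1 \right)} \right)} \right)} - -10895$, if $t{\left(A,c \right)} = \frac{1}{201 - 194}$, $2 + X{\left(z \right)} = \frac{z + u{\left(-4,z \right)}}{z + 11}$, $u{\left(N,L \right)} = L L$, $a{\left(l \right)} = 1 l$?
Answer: $\frac{76266}{7} \approx 10895.0$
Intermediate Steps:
$a{\left(l \right)} = l$
$u{\left(N,L \right)} = L^{2}$
$X{\left(z \right)} = -2 + \frac{z + z^{2}}{11 + z}$ ($X{\left(z \right)} = -2 + \frac{z + z^{2}}{z + 11} = -2 + \frac{z + z^{2}}{11 + z}$)
$t{\left(A,c \right)} = \frac{1}{7}$
$t{\left(-135,X{\left(a{\left(1 \right)} \right)} \right)} - -10895 = \frac{1}{7} - -10895 = \frac{1}{7} + 10895 = \frac{76266}{7}$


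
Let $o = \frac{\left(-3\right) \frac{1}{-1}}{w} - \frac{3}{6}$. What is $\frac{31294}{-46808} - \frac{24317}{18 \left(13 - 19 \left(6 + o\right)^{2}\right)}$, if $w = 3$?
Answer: $\frac{693370279}{665399124} \approx 1.042$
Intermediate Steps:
$o = \frac{1}{2}$ ($o = \frac{\left(-3\right) \frac{1}{-1}}{3} - \frac{3}{6} = \left(-3\right) \left(-1\right) \frac{1}{3} - \frac{1}{2} = 3 \cdot \frac{1}{3} - \frac{1}{2} = 1 - \frac{1}{2} = \frac{1}{2} \approx 0.5$)
$\frac{31294}{-46808} - \frac{24317}{18 \left(13 - 19 \left(6 + o\right)^{2}\right)} = \frac{31294}{-46808} - \frac{24317}{18 \left(13 - 19 \left(6 + \frac{1}{2}\right)^{2}\right)} = 31294 \left(- \frac{1}{46808}\right) - \frac{24317}{18 \left(13 - 19 \left(\frac{13}{2}\right)^{2}\right)} = - \frac{15647}{23404} - \frac{24317}{18 \left(13 - \frac{3211}{4}\right)} = - \frac{15647}{23404} - \frac{24317}{18 \left(- \frac{3159}{4}\right)} = - \frac{15647}{23404} - \frac{24317}{- \frac{28431}{2}} = - \frac{15647}{23404} - - \frac{48634}{28431} = - \frac{15647}{23404} + \frac{48634}{28431} = \frac{693370279}{665399124}$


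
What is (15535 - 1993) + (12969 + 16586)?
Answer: 43097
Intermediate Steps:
(15535 - 1993) + (12969 + 16586) = 13542 + 29555 = 43097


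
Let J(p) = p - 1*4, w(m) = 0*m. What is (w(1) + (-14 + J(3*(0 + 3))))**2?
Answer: 81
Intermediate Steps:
w(m) = 0
J(p) = -4 + p (J(p) = p - 4 = -4 + p)
(w(1) + (-14 + J(3*(0 + 3))))**2 = (0 + (-14 + (-4 + 3*(0 + 3))))**2 = (0 + (-14 + (-4 + 3*3)))**2 = (0 + (-14 + (-4 + 9)))**2 = (0 + (-14 + 5))**2 = (0 - 9)**2 = (-9)**2 = 81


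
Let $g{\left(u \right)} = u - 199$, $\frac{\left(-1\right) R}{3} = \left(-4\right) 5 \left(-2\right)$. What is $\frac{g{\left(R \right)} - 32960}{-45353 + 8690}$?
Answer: $\frac{11093}{12221} \approx 0.9077$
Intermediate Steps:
$R = -120$ ($R = - 3 \left(-4\right) 5 \left(-2\right) = - 3 \left(\left(-20\right) \left(-2\right)\right) = \left(-3\right) 40 = -120$)
$g{\left(u \right)} = -199 + u$
$\frac{g{\left(R \right)} - 32960}{-45353 + 8690} = \frac{\left(-199 - 120\right) - 32960}{-45353 + 8690} = \frac{-319 - 32960}{-36663} = \left(-33279\right) \left(- \frac{1}{36663}\right) = \frac{11093}{12221}$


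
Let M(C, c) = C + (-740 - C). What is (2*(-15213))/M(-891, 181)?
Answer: 15213/370 ≈ 41.116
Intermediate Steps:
M(C, c) = -740
(2*(-15213))/M(-891, 181) = (2*(-15213))/(-740) = -30426*(-1/740) = 15213/370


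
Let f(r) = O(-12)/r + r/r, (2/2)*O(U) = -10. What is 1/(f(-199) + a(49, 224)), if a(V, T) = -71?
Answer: -199/13920 ≈ -0.014296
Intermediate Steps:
O(U) = -10
f(r) = 1 - 10/r (f(r) = -10/r + r/r = -10/r + 1 = 1 - 10/r)
1/(f(-199) + a(49, 224)) = 1/((-10 - 199)/(-199) - 71) = 1/(-1/199*(-209) - 71) = 1/(209/199 - 71) = 1/(-13920/199) = -199/13920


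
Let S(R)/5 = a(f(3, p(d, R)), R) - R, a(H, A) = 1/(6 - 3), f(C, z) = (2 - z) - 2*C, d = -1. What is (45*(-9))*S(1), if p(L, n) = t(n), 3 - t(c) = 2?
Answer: 1350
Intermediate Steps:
t(c) = 1 (t(c) = 3 - 1*2 = 3 - 2 = 1)
p(L, n) = 1
f(C, z) = 2 - z - 2*C
a(H, A) = ⅓ (a(H, A) = 1/3 = ⅓)
S(R) = 5/3 - 5*R (S(R) = 5*(⅓ - R) = 5/3 - 5*R)
(45*(-9))*S(1) = (45*(-9))*(5/3 - 5*1) = -405*(5/3 - 5) = -405*(-10/3) = 1350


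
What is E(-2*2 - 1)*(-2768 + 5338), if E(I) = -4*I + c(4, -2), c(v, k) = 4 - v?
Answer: 51400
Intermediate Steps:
E(I) = -4*I (E(I) = -4*I + (4 - 1*4) = -4*I + (4 - 4) = -4*I + 0 = -4*I)
E(-2*2 - 1)*(-2768 + 5338) = (-4*(-2*2 - 1))*(-2768 + 5338) = -4*(-4 - 1)*2570 = -4*(-5)*2570 = 20*2570 = 51400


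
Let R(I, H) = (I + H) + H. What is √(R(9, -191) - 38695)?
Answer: 2*I*√9767 ≈ 197.66*I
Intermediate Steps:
R(I, H) = I + 2*H (R(I, H) = (H + I) + H = I + 2*H)
√(R(9, -191) - 38695) = √((9 + 2*(-191)) - 38695) = √((9 - 382) - 38695) = √(-373 - 38695) = √(-39068) = 2*I*√9767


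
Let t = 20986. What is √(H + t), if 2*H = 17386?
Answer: √29679 ≈ 172.28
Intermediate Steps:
H = 8693 (H = (½)*17386 = 8693)
√(H + t) = √(8693 + 20986) = √29679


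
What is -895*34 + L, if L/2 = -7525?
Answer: -45480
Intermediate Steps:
L = -15050 (L = 2*(-7525) = -15050)
-895*34 + L = -895*34 - 15050 = -30430 - 15050 = -45480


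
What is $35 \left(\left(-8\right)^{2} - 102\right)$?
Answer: $-1330$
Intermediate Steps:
$35 \left(\left(-8\right)^{2} - 102\right) = 35 \left(64 - 102\right) = 35 \left(-38\right) = -1330$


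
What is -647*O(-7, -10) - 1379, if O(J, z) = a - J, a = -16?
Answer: 4444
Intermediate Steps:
O(J, z) = -16 - J
-647*O(-7, -10) - 1379 = -647*(-16 - 1*(-7)) - 1379 = -647*(-16 + 7) - 1379 = -647*(-9) - 1379 = 5823 - 1379 = 4444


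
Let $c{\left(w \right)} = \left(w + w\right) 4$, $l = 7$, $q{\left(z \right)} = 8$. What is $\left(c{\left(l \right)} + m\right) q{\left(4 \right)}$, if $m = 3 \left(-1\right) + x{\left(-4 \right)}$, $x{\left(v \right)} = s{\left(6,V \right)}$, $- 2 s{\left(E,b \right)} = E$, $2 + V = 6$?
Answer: $400$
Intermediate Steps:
$V = 4$ ($V = -2 + 6 = 4$)
$s{\left(E,b \right)} = - \frac{E}{2}$
$c{\left(w \right)} = 8 w$ ($c{\left(w \right)} = 2 w 4 = 8 w$)
$x{\left(v \right)} = -3$ ($x{\left(v \right)} = \left(- \frac{1}{2}\right) 6 = -3$)
$m = -6$ ($m = 3 \left(-1\right) - 3 = -3 - 3 = -6$)
$\left(c{\left(l \right)} + m\right) q{\left(4 \right)} = \left(8 \cdot 7 - 6\right) 8 = \left(56 - 6\right) 8 = 50 \cdot 8 = 400$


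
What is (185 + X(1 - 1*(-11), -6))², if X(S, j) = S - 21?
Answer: 30976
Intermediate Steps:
X(S, j) = -21 + S
(185 + X(1 - 1*(-11), -6))² = (185 + (-21 + (1 - 1*(-11))))² = (185 + (-21 + (1 + 11)))² = (185 + (-21 + 12))² = (185 - 9)² = 176² = 30976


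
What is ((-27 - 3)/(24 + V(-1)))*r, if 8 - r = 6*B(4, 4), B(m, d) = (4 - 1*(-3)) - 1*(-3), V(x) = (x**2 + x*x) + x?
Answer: 312/5 ≈ 62.400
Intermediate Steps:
V(x) = x + 2*x**2 (V(x) = (x**2 + x**2) + x = 2*x**2 + x = x + 2*x**2)
B(m, d) = 10 (B(m, d) = (4 + 3) + 3 = 7 + 3 = 10)
r = -52 (r = 8 - 6*10 = 8 - 1*60 = 8 - 60 = -52)
((-27 - 3)/(24 + V(-1)))*r = ((-27 - 3)/(24 - (1 + 2*(-1))))*(-52) = -30/(24 - (1 - 2))*(-52) = -30/(24 - 1*(-1))*(-52) = -30/(24 + 1)*(-52) = -30/25*(-52) = -30*1/25*(-52) = -6/5*(-52) = 312/5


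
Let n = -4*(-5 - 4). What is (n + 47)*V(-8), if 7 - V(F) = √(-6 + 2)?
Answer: 581 - 166*I ≈ 581.0 - 166.0*I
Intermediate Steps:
V(F) = 7 - 2*I (V(F) = 7 - √(-6 + 2) = 7 - √(-4) = 7 - 2*I)
n = 36 (n = -4*(-9) = 36)
(n + 47)*V(-8) = (36 + 47)*(7 - 2*I) = 83*(7 - 2*I) = 581 - 166*I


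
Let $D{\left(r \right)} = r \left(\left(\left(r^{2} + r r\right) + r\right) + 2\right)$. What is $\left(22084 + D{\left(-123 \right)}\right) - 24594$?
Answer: $-3709361$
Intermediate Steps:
$D{\left(r \right)} = r \left(2 + r + 2 r^{2}\right)$ ($D{\left(r \right)} = r \left(\left(\left(r^{2} + r^{2}\right) + r\right) + 2\right) = r \left(\left(2 r^{2} + r\right) + 2\right) = r \left(\left(r + 2 r^{2}\right) + 2\right) = r \left(2 + r + 2 r^{2}\right)$)
$\left(22084 + D{\left(-123 \right)}\right) - 24594 = \left(22084 - 123 \left(2 - 123 + 2 \left(-123\right)^{2}\right)\right) - 24594 = \left(22084 - 123 \left(2 - 123 + 2 \cdot 15129\right)\right) - 24594 = \left(22084 - 123 \left(2 - 123 + 30258\right)\right) - 24594 = \left(22084 - 3706851\right) - 24594 = -3684767 - 24594 = -3709361$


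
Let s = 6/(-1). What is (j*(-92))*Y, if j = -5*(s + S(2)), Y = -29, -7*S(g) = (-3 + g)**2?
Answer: 573620/7 ≈ 81946.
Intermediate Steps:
S(g) = -(-3 + g)**2/7
s = -6 (s = 6*(-1) = -6)
j = 215/7 (j = -5*(-6 - (-3 + 2)**2/7) = -5*(-6 - 1/7*(-1)**2) = -5*(-6 - 1/7*1) = -5*(-6 - 1/7) = -5*(-43/7) = 215/7 ≈ 30.714)
(j*(-92))*Y = ((215/7)*(-92))*(-29) = -19780/7*(-29) = 573620/7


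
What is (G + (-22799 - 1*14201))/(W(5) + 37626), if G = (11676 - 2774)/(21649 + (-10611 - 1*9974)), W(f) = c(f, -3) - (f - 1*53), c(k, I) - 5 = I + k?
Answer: -19679549/20046292 ≈ -0.98170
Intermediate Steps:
c(k, I) = 5 + I + k (c(k, I) = 5 + (I + k) = 5 + I + k)
W(f) = 55 (W(f) = (5 - 3 + f) - (f - 1*53) = (2 + f) - (f - 53) = (2 + f) - (-53 + f) = (2 + f) + (53 - f) = 55)
G = 4451/532 (G = 8902/(21649 + (-10611 - 9974)) = 8902/(21649 - 20585) = 8902/1064 = 8902*(1/1064) = 4451/532 ≈ 8.3665)
(G + (-22799 - 1*14201))/(W(5) + 37626) = (4451/532 + (-22799 - 1*14201))/(55 + 37626) = (4451/532 + (-22799 - 14201))/37681 = (4451/532 - 37000)*(1/37681) = -19679549/532*1/37681 = -19679549/20046292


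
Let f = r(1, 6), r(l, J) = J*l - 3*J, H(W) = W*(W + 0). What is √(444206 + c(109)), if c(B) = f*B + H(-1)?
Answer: 3*√49211 ≈ 665.51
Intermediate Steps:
H(W) = W² (H(W) = W*W = W²)
r(l, J) = -3*J + J*l
f = -12 (f = 6*(-3 + 1) = 6*(-2) = -12)
c(B) = 1 - 12*B (c(B) = -12*B + (-1)² = -12*B + 1 = 1 - 12*B)
√(444206 + c(109)) = √(444206 + (1 - 12*109)) = √(444206 + (1 - 1308)) = √(444206 - 1307) = √442899 = 3*√49211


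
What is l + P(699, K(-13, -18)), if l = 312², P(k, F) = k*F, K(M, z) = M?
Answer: 88257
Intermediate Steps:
P(k, F) = F*k
l = 97344
l + P(699, K(-13, -18)) = 97344 - 13*699 = 97344 - 9087 = 88257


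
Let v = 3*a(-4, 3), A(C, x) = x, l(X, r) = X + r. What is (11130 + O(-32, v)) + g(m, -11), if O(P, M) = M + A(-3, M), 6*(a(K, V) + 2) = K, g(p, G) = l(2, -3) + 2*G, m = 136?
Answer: 11091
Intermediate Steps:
g(p, G) = -1 + 2*G (g(p, G) = (2 - 3) + 2*G = -1 + 2*G)
a(K, V) = -2 + K/6
v = -8 (v = 3*(-2 + (⅙)*(-4)) = 3*(-2 - ⅔) = 3*(-8/3) = -8)
O(P, M) = 2*M (O(P, M) = M + M = 2*M)
(11130 + O(-32, v)) + g(m, -11) = (11130 + 2*(-8)) + (-1 + 2*(-11)) = (11130 - 16) + (-1 - 22) = 11114 - 23 = 11091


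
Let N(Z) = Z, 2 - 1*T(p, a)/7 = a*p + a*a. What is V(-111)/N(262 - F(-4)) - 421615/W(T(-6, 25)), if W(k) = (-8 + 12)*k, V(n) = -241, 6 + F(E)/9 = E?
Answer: 76753/2464 ≈ 31.150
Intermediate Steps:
F(E) = -54 + 9*E
T(p, a) = 14 - 7*a² - 7*a*p (T(p, a) = 14 - 7*(a*p + a*a) = 14 - 7*(a*p + a²) = 14 - 7*(a² + a*p) = 14 + (-7*a² - 7*a*p) = 14 - 7*a² - 7*a*p)
W(k) = 4*k
V(-111)/N(262 - F(-4)) - 421615/W(T(-6, 25)) = -241/(262 - (-54 + 9*(-4))) - 421615*1/(4*(14 - 7*25² - 7*25*(-6))) = -241/(262 - (-54 - 36)) - 421615*1/(4*(14 - 7*625 + 1050)) = -241/(262 - 1*(-90)) - 421615*1/(4*(14 - 4375 + 1050)) = -241/(262 + 90) - 421615/(4*(-3311)) = -241/352 - 421615/(-13244) = -241*1/352 - 421615*(-1/13244) = -241/352 + 9805/308 = 76753/2464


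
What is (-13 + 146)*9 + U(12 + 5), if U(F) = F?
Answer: 1214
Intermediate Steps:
(-13 + 146)*9 + U(12 + 5) = (-13 + 146)*9 + (12 + 5) = 133*9 + 17 = 1197 + 17 = 1214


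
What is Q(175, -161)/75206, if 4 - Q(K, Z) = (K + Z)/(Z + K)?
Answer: 3/75206 ≈ 3.9890e-5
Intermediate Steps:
Q(K, Z) = 3 (Q(K, Z) = 4 - (K + Z)/(Z + K) = 4 - (K + Z)/(K + Z) = 4 - 1*1 = 4 - 1 = 3)
Q(175, -161)/75206 = 3/75206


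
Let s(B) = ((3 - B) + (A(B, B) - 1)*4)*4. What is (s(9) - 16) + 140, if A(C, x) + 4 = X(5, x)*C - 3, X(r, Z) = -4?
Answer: -604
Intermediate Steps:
A(C, x) = -7 - 4*C (A(C, x) = -4 + (-4*C - 3) = -4 + (-3 - 4*C) = -7 - 4*C)
s(B) = -116 - 68*B (s(B) = ((3 - B) + ((-7 - 4*B) - 1)*4)*4 = ((3 - B) + (-8 - 4*B)*4)*4 = ((3 - B) + (-32 - 16*B))*4 = (-29 - 17*B)*4 = -116 - 68*B)
(s(9) - 16) + 140 = ((-116 - 68*9) - 16) + 140 = ((-116 - 612) - 16) + 140 = (-728 - 16) + 140 = -744 + 140 = -604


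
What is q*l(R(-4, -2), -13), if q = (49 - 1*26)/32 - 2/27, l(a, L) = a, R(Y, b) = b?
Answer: -557/432 ≈ -1.2894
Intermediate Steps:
q = 557/864 (q = (49 - 26)*(1/32) - 2*1/27 = 23*(1/32) - 2/27 = 23/32 - 2/27 = 557/864 ≈ 0.64468)
q*l(R(-4, -2), -13) = (557/864)*(-2) = -557/432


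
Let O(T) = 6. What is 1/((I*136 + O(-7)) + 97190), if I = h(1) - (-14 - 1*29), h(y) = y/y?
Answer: 1/103180 ≈ 9.6918e-6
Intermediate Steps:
h(y) = 1
I = 44 (I = 1 - (-14 - 1*29) = 1 - (-14 - 29) = 1 - 1*(-43) = 1 + 43 = 44)
1/((I*136 + O(-7)) + 97190) = 1/((44*136 + 6) + 97190) = 1/((5984 + 6) + 97190) = 1/(5990 + 97190) = 1/103180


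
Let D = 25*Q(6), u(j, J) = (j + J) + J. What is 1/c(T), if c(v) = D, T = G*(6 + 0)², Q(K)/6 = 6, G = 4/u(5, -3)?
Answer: 1/900 ≈ 0.0011111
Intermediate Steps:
u(j, J) = j + 2*J (u(j, J) = (J + j) + J = j + 2*J)
G = -4 (G = 4/(5 + 2*(-3)) = 4/(5 - 6) = 4/(-1) = 4*(-1) = -4)
Q(K) = 36 (Q(K) = 6*6 = 36)
T = -144 (T = -4*(6 + 0)² = -4*6² = -4*36 = -144)
D = 900 (D = 25*36 = 900)
c(v) = 900
1/c(T) = 1/900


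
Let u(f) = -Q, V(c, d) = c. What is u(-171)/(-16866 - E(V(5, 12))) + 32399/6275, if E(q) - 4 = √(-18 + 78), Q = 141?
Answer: 923557917341/178584517100 - 141*√15/142298420 ≈ 5.1715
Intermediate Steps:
u(f) = -141 (u(f) = -1*141 = -141)
E(q) = 4 + 2*√15 (E(q) = 4 + √(-18 + 78) = 4 + √60 = 4 + 2*√15)
u(-171)/(-16866 - E(V(5, 12))) + 32399/6275 = -141/(-16866 - (4 + 2*√15)) + 32399/6275 = -141/(-16866 + (-4 - 2*√15)) + 32399*(1/6275) = -141/(-16870 - 2*√15) + 32399/6275 = 32399/6275 - 141/(-16870 - 2*√15)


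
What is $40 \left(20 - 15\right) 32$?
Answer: $6400$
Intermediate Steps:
$40 \left(20 - 15\right) 32 = 40 \cdot 5 \cdot 32 = 200 \cdot 32 = 6400$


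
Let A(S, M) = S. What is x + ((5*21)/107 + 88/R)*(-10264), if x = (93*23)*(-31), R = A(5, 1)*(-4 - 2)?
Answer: -74268833/1605 ≈ -46273.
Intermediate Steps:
R = -30 (R = 5*(-4 - 2) = 5*(-6) = -30)
x = -66309 (x = 2139*(-31) = -66309)
x + ((5*21)/107 + 88/R)*(-10264) = -66309 + ((5*21)/107 + 88/(-30))*(-10264) = -66309 + (105*(1/107) + 88*(-1/30))*(-10264) = -66309 + (105/107 - 44/15)*(-10264) = -66309 - 3133/1605*(-10264) = -66309 + 32157112/1605 = -74268833/1605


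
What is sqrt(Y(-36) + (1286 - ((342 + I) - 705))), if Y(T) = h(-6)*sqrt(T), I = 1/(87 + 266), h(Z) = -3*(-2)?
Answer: 2*sqrt(51369972 + 1121481*I)/353 ≈ 40.61 + 0.44324*I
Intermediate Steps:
h(Z) = 6
I = 1/353 ≈ 0.0028329
Y(T) = 6*sqrt(T)
sqrt(Y(-36) + (1286 - ((342 + I) - 705))) = sqrt(6*sqrt(-36) + (1286 - ((342 + 1/353) - 705))) = sqrt(6*(6*I) + (1286 - (120727/353 - 705))) = sqrt(36*I + (1286 - 1*(-128138/353))) = sqrt(36*I + (1286 + 128138/353)) = sqrt(36*I + 582096/353) = sqrt(582096/353 + 36*I)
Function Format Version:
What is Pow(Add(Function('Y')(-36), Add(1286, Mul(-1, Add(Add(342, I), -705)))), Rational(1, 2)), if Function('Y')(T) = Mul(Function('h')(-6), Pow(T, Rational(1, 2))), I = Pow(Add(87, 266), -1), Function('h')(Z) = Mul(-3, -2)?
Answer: Mul(Rational(2, 353), Pow(Add(51369972, Mul(1121481, I)), Rational(1, 2))) ≈ Add(40.610, Mul(0.44324, I))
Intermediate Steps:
Function('h')(Z) = 6
I = Rational(1, 353) (I = Pow(353, -1) = Rational(1, 353) ≈ 0.0028329)
Function('Y')(T) = Mul(6, Pow(T, Rational(1, 2)))
Pow(Add(Function('Y')(-36), Add(1286, Mul(-1, Add(Add(342, I), -705)))), Rational(1, 2)) = Pow(Add(Mul(6, Pow(-36, Rational(1, 2))), Add(1286, Mul(-1, Add(Add(342, Rational(1, 353)), -705)))), Rational(1, 2)) = Pow(Add(Mul(6, Mul(6, I)), Add(1286, Mul(-1, Add(Rational(120727, 353), -705)))), Rational(1, 2)) = Pow(Add(Mul(36, I), Add(1286, Mul(-1, Rational(-128138, 353)))), Rational(1, 2)) = Pow(Add(Mul(36, I), Add(1286, Rational(128138, 353))), Rational(1, 2)) = Pow(Add(Mul(36, I), Rational(582096, 353)), Rational(1, 2)) = Pow(Add(Rational(582096, 353), Mul(36, I)), Rational(1, 2))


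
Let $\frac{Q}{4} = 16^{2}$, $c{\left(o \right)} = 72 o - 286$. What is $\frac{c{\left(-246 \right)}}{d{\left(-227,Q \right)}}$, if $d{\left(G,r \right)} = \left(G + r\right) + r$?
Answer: $- \frac{17998}{1821} \approx -9.8836$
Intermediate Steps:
$c{\left(o \right)} = -286 + 72 o$
$Q = 1024$ ($Q = 4 \cdot 16^{2} = 4 \cdot 256 = 1024$)
$d{\left(G,r \right)} = G + 2 r$
$\frac{c{\left(-246 \right)}}{d{\left(-227,Q \right)}} = \frac{-286 + 72 \left(-246\right)}{-227 + 2 \cdot 1024} = \frac{-286 - 17712}{-227 + 2048} = - \frac{17998}{1821}$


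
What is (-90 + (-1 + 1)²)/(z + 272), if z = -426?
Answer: 45/77 ≈ 0.58442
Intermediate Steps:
(-90 + (-1 + 1)²)/(z + 272) = (-90 + (-1 + 1)²)/(-426 + 272) = (-90 + 0²)/(-154) = (-90 + 0)*(-1/154) = -90*(-1/154) = 45/77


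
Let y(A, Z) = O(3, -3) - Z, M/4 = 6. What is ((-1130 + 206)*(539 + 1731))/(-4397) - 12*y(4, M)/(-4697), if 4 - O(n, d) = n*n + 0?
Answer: 9850333404/20652709 ≈ 476.95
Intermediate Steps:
M = 24 (M = 4*6 = 24)
O(n, d) = 4 - n**2 (O(n, d) = 4 - (n*n + 0) = 4 - (n**2 + 0) = 4 - n**2)
y(A, Z) = -5 - Z (y(A, Z) = (4 - 1*3**2) - Z = (4 - 1*9) - Z = (4 - 9) - Z = -5 - Z)
((-1130 + 206)*(539 + 1731))/(-4397) - 12*y(4, M)/(-4697) = ((-1130 + 206)*(539 + 1731))/(-4397) - 12*(-5 - 1*24)/(-4697) = -924*2270*(-1/4397) - 12*(-5 - 24)*(-1/4697) = -2097480*(-1/4397) - 12*(-29)*(-1/4697) = 2097480/4397 + 348*(-1/4697) = 2097480/4397 - 348/4697 = 9850333404/20652709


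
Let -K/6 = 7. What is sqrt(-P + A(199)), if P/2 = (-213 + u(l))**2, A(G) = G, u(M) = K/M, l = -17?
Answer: I*sqrt(25560971)/17 ≈ 297.4*I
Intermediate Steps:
K = -42 (K = -6*7 = -42)
u(M) = -42/M
P = 25618482/289 (P = 2*(-213 - 42/(-17))**2 = 2*(-213 - 42*(-1/17))**2 = 2*(-213 + 42/17)**2 = 2*(-3579/17)**2 = 2*(12809241/289) = 25618482/289 ≈ 88645.)
sqrt(-P + A(199)) = sqrt(-1*25618482/289 + 199) = sqrt(-25618482/289 + 199) = sqrt(-25560971/289) = I*sqrt(25560971)/17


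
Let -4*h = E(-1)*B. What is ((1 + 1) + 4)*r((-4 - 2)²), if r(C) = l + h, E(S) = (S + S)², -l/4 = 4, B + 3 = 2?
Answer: -90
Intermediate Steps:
B = -1 (B = -3 + 2 = -1)
l = -16 (l = -4*4 = -16)
E(S) = 4*S² (E(S) = (2*S)² = 4*S²)
h = 1 (h = -4*(-1)²*(-1)/4 = -4*1*(-1)/4 = -(-1) = -¼*(-4) = 1)
r(C) = -15 (r(C) = -16 + 1 = -15)
((1 + 1) + 4)*r((-4 - 2)²) = ((1 + 1) + 4)*(-15) = (2 + 4)*(-15) = 6*(-15) = -90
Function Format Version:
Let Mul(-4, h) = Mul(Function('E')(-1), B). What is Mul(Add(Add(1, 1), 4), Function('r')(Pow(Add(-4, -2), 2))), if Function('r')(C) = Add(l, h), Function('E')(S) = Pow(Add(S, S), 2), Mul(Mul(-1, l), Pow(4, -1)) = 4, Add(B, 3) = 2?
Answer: -90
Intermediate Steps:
B = -1 (B = Add(-3, 2) = -1)
l = -16 (l = Mul(-4, 4) = -16)
Function('E')(S) = Mul(4, Pow(S, 2)) (Function('E')(S) = Pow(Mul(2, S), 2) = Mul(4, Pow(S, 2)))
h = 1 (h = Mul(Rational(-1, 4), Mul(Mul(4, Pow(-1, 2)), -1)) = Mul(Rational(-1, 4), Mul(Mul(4, 1), -1)) = Mul(Rational(-1, 4), Mul(4, -1)) = Mul(Rational(-1, 4), -4) = 1)
Function('r')(C) = -15 (Function('r')(C) = Add(-16, 1) = -15)
Mul(Add(Add(1, 1), 4), Function('r')(Pow(Add(-4, -2), 2))) = Mul(Add(Add(1, 1), 4), -15) = Mul(Add(2, 4), -15) = Mul(6, -15) = -90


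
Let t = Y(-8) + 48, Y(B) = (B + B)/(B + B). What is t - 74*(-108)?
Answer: 8041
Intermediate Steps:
Y(B) = 1 (Y(B) = (2*B)/((2*B)) = (2*B)*(1/(2*B)) = 1)
t = 49 (t = 1 + 48 = 49)
t - 74*(-108) = 49 - 74*(-108) = 49 + 7992 = 8041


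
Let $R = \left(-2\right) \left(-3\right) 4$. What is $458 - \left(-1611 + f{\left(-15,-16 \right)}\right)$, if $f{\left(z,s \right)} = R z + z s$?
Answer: $2189$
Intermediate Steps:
$R = 24$ ($R = 6 \cdot 4 = 24$)
$f{\left(z,s \right)} = 24 z + s z$ ($f{\left(z,s \right)} = 24 z + z s = 24 z + s z$)
$458 - \left(-1611 + f{\left(-15,-16 \right)}\right) = 458 + \left(1611 - - 15 \left(24 - 16\right)\right) = 458 + \left(1611 - \left(-15\right) 8\right) = 458 + \left(1611 - -120\right) = 458 + \left(1611 + 120\right) = 458 + 1731 = 2189$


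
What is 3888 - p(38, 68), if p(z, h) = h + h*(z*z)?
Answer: -94372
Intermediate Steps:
p(z, h) = h + h*z²
3888 - p(38, 68) = 3888 - 68*(1 + 38²) = 3888 - 68*(1 + 1444) = 3888 - 68*1445 = 3888 - 1*98260 = 3888 - 98260 = -94372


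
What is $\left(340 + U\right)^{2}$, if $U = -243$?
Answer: $9409$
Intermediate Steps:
$\left(340 + U\right)^{2} = \left(340 - 243\right)^{2} = 97^{2} = 9409$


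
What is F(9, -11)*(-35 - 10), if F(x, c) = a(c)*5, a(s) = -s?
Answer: -2475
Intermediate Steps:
F(x, c) = -5*c (F(x, c) = -c*5 = -5*c)
F(9, -11)*(-35 - 10) = (-5*(-11))*(-35 - 10) = 55*(-45) = -2475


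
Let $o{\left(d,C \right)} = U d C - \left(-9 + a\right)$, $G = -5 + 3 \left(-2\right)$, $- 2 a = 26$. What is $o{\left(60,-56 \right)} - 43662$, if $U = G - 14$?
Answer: $40360$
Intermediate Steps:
$a = -13$ ($a = \left(- \frac{1}{2}\right) 26 = -13$)
$G = -11$ ($G = -5 - 6 = -11$)
$U = -25$ ($U = -11 - 14 = -25$)
$o{\left(d,C \right)} = 22 - 25 C d$ ($o{\left(d,C \right)} = - 25 d C + \left(9 - -13\right) = - 25 C d + \left(9 + 13\right) = - 25 C d + 22 = 22 - 25 C d$)
$o{\left(60,-56 \right)} - 43662 = \left(22 - \left(-1400\right) 60\right) - 43662 = \left(22 + 84000\right) - 43662 = 84022 - 43662 = 40360$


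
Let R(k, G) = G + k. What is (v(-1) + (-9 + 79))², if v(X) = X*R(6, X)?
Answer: 4225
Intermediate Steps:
v(X) = X*(6 + X) (v(X) = X*(X + 6) = X*(6 + X))
(v(-1) + (-9 + 79))² = (-(6 - 1) + (-9 + 79))² = (-1*5 + 70)² = (-5 + 70)² = 65² = 4225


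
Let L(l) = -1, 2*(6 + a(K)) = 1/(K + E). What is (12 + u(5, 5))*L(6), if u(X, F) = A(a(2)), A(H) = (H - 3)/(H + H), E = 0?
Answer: -587/46 ≈ -12.761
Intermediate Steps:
a(K) = -6 + 1/(2*K) (a(K) = -6 + 1/(2*(K + 0)) = -6 + 1/(2*K))
A(H) = (-3 + H)/(2*H) (A(H) = (-3 + H)/((2*H)) = (-3 + H)*(1/(2*H)) = (-3 + H)/(2*H))
u(X, F) = 35/46 (u(X, F) = (-3 + (-6 + (½)/2))/(2*(-6 + (½)/2)) = (-3 + (-6 + (½)*(½)))/(2*(-6 + (½)*(½))) = (-3 + (-6 + ¼))/(2*(-6 + ¼)) = (-3 - 23/4)/(2*(-23/4)) = (½)*(-4/23)*(-35/4) = 35/46)
(12 + u(5, 5))*L(6) = (12 + 35/46)*(-1) = (587/46)*(-1) = -587/46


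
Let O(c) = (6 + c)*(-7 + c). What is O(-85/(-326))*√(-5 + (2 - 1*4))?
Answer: -4484077*I*√7/106276 ≈ -111.63*I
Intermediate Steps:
O(c) = (-7 + c)*(6 + c)
O(-85/(-326))*√(-5 + (2 - 1*4)) = (-42 + (-85/(-326))² - (-85)/(-326))*√(-5 + (2 - 1*4)) = (-42 + (-85*(-1/326))² - (-85)*(-1)/326)*√(-5 + (2 - 4)) = (-42 + (85/326)² - 1*85/326)*√(-5 - 2) = (-42 + 7225/106276 - 85/326)*√(-7) = -4484077*I*√7/106276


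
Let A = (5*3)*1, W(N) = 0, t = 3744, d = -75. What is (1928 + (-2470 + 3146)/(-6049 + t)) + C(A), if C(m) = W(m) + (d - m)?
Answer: 4235914/2305 ≈ 1837.7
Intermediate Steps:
A = 15 (A = 15*1 = 15)
C(m) = -75 - m (C(m) = 0 + (-75 - m) = -75 - m)
(1928 + (-2470 + 3146)/(-6049 + t)) + C(A) = (1928 + (-2470 + 3146)/(-6049 + 3744)) + (-75 - 1*15) = (1928 + 676/(-2305)) + (-75 - 15) = (1928 + 676*(-1/2305)) - 90 = (1928 - 676/2305) - 90 = 4443364/2305 - 90 = 4235914/2305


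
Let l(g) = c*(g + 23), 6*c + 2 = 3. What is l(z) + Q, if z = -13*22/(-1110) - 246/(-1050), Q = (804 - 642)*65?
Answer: 1227727831/116550 ≈ 10534.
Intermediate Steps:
c = ⅙ (c = -⅓ + (⅙)*3 = -⅓ + ½ = ⅙ ≈ 0.16667)
Q = 10530 (Q = 162*65 = 10530)
z = 9556/19425 (z = -286*(-1/1110) - 246*(-1/1050) = 143/555 + 41/175 = 9556/19425 ≈ 0.49194)
l(g) = 23/6 + g/6 (l(g) = (g + 23)/6 = (23 + g)/6 = 23/6 + g/6)
l(z) + Q = (23/6 + (⅙)*(9556/19425)) + 10530 = (23/6 + 4778/58275) + 10530 = 456331/116550 + 10530 = 1227727831/116550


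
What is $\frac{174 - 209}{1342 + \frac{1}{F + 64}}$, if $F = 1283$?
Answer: $- \frac{9429}{361535} \approx -0.02608$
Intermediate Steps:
$\frac{174 - 209}{1342 + \frac{1}{F + 64}} = \frac{174 - 209}{1342 + \frac{1}{1283 + 64}} = \frac{1}{1342 + \frac{1}{1347}} \left(-35\right) = \frac{1}{\frac{1807675}{1347}} \left(-35\right) = \frac{1347}{1807675} \left(-35\right) = - \frac{9429}{361535}$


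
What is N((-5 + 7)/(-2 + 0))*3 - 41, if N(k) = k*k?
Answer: -38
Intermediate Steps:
N(k) = k²
N((-5 + 7)/(-2 + 0))*3 - 41 = ((-5 + 7)/(-2 + 0))²*3 - 41 = (2/(-2))²*3 - 41 = (2*(-½))²*3 - 41 = (-1)²*3 - 41 = 1*3 - 41 = 3 - 41 = -38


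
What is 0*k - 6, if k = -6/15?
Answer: -6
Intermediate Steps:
k = -2/5 (k = -6*1/15 = -2/5 ≈ -0.40000)
0*k - 6 = 0*(-2/5) - 6 = 0 - 6 = -6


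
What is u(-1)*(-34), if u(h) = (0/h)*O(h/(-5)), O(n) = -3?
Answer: 0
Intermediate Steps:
u(h) = 0 (u(h) = (0/h)*(-3) = 0*(-3) = 0)
u(-1)*(-34) = 0*(-34) = 0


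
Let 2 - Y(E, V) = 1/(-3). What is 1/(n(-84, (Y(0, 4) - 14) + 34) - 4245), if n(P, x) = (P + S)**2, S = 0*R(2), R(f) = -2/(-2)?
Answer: 1/2811 ≈ 0.00035575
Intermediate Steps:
R(f) = 1 (R(f) = -2*(-1/2) = 1)
S = 0 (S = 0*1 = 0)
Y(E, V) = 7/3 (Y(E, V) = 2 - 1/(-3) = 2 - 1*(-1/3) = 2 + 1/3 = 7/3)
n(P, x) = P**2 (n(P, x) = (P + 0)**2 = P**2)
1/(n(-84, (Y(0, 4) - 14) + 34) - 4245) = 1/((-84)**2 - 4245) = 1/(7056 - 4245) = 1/2811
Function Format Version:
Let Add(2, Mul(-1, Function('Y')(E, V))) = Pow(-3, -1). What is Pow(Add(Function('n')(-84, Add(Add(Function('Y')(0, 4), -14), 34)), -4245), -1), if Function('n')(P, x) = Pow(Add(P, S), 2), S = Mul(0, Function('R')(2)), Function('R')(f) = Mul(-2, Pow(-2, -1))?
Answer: Rational(1, 2811) ≈ 0.00035575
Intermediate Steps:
Function('R')(f) = 1 (Function('R')(f) = Mul(-2, Rational(-1, 2)) = 1)
S = 0 (S = Mul(0, 1) = 0)
Function('Y')(E, V) = Rational(7, 3) (Function('Y')(E, V) = Add(2, Mul(-1, Pow(-3, -1))) = Add(2, Mul(-1, Rational(-1, 3))) = Add(2, Rational(1, 3)) = Rational(7, 3))
Function('n')(P, x) = Pow(P, 2) (Function('n')(P, x) = Pow(Add(P, 0), 2) = Pow(P, 2))
Pow(Add(Function('n')(-84, Add(Add(Function('Y')(0, 4), -14), 34)), -4245), -1) = Pow(Add(Pow(-84, 2), -4245), -1) = Pow(Add(7056, -4245), -1) = Pow(2811, -1) = Rational(1, 2811)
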